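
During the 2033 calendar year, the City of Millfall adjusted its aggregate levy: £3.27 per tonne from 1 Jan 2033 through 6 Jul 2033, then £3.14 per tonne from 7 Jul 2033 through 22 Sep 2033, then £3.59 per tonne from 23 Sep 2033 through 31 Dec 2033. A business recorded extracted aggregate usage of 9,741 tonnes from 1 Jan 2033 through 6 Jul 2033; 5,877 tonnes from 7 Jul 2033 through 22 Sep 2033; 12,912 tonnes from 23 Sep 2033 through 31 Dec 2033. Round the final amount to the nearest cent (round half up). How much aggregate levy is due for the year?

£96660.93

1 Jan – 6 Jul 2033: 9,741 tonnes at £3.27/tonne → £31853.07
7 Jul – 22 Sep 2033: 5,877 tonnes at £3.14/tonne → £18453.78
23 Sep – 31 Dec 2033: 12,912 tonnes at £3.59/tonne → £46354.08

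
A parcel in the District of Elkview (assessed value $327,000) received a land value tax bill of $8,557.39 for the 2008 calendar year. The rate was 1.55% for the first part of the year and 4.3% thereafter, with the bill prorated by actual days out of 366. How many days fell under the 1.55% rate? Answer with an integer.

Let d = days at the first rate; then 366 − d days at the second rate.
$327,000 × [1.55%·d + 4.3%·(366−d)] / 366 = $8,557.39
Solving gives d = 224, so the new rate took effect on 12 August 2008.

224 days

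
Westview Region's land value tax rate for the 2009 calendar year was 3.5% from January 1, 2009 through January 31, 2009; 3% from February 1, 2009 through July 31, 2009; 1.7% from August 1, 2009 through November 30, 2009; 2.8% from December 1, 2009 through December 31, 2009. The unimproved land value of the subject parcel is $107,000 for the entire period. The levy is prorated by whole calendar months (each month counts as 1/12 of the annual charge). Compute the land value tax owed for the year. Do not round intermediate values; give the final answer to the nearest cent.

$2,773.08

January 1 – January 31, 2009: 1 month at 3.5% → $107,000 × 3.5% × 1/12 = $312.0833
February 1 – July 31, 2009: 6 months at 3% → $107,000 × 3% × 6/12 = $1,605.0000
August 1 – November 30, 2009: 4 months at 1.7% → $107,000 × 1.7% × 4/12 = $606.3333
December 1 – December 31, 2009: 1 month at 2.8% → $107,000 × 2.8% × 1/12 = $249.6667
Total = $2,773.0833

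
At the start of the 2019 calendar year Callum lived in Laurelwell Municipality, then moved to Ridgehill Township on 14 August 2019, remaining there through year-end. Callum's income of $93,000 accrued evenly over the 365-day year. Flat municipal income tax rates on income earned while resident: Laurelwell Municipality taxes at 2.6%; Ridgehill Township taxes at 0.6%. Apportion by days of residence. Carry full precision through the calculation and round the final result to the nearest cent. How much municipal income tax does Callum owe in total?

$1,704.58

Laurelwell Municipality, 1 January – 13 August 2019: 225 days → $93,000 × 2.6% × 225/365 = $1,490.5479
Ridgehill Township, 14 August – 31 December 2019: 140 days → $93,000 × 0.6% × 140/365 = $214.0274
Total = $1,704.5753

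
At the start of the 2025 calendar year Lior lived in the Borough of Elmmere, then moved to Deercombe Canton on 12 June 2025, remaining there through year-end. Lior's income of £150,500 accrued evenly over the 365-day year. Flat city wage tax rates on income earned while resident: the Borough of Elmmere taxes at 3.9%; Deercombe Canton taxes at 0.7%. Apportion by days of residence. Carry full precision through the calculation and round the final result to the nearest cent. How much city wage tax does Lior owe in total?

The Borough of Elmmere, 1 January – 11 June 2025: 162 days → £150,500 × 3.9% × 162/365 = £2,605.0932
Deercombe Canton, 12 June – 31 December 2025: 203 days → £150,500 × 0.7% × 203/365 = £585.9192
Total = £3,191.0123

£3,191.01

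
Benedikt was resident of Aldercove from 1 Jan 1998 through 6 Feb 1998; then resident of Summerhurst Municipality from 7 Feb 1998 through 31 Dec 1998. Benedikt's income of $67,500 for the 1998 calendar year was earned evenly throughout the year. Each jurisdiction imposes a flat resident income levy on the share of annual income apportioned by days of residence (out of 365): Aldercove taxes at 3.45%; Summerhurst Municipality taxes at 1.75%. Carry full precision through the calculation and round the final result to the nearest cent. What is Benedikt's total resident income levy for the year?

$1,297.57

Aldercove, 1 Jan – 6 Feb 1998: 37 days → $67,500 × 3.45% × 37/365 = $236.0651
Summerhurst Municipality, 7 Feb – 31 Dec 1998: 328 days → $67,500 × 1.75% × 328/365 = $1,061.5068
Total = $1,297.5719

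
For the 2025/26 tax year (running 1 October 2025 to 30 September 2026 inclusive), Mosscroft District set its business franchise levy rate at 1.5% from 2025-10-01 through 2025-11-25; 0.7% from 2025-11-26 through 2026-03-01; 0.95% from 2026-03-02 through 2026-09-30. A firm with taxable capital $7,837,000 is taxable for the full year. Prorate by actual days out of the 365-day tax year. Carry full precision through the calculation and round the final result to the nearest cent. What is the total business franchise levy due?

$75,911.54

2025-10-01 to 2025-11-25: 56 days at 1.5% → $7,837,000 × 1.5% × 56/365 = $18,035.8356
2025-11-26 to 2026-03-01: 96 days at 0.7% → $7,837,000 × 0.7% × 96/365 = $14,428.6685
2026-03-02 to 2026-09-30: 213 days at 0.95% → $7,837,000 × 0.95% × 213/365 = $43,447.0397
Total = $75,911.5438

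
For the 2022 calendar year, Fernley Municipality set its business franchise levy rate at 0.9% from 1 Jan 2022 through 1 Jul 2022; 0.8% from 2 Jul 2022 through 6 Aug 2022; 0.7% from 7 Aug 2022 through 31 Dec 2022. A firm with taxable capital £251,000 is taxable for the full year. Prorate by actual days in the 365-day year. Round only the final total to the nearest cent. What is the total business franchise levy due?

£2,032.07

1 Jan – 1 Jul 2022: 182 days at 0.9% → £251,000 × 0.9% × 182/365 = £1,126.4055
2 Jul – 6 Aug 2022: 36 days at 0.8% → £251,000 × 0.8% × 36/365 = £198.0493
7 Aug – 31 Dec 2022: 147 days at 0.7% → £251,000 × 0.7% × 147/365 = £707.6137
Total = £2,032.0685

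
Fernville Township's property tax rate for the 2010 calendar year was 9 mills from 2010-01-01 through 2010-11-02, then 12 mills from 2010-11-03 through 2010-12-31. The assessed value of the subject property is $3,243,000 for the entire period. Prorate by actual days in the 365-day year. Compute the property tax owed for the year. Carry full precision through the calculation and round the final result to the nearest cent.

2010-01-01 to 2010-11-02: 306 days at 9 mills → $3,243,000 × 0.9% × 306/365 = $24,469.1014
2010-11-03 to 2010-12-31: 59 days at 12 mills → $3,243,000 × 1.2% × 59/365 = $6,290.5315
Total = $30,759.6329

$30,759.63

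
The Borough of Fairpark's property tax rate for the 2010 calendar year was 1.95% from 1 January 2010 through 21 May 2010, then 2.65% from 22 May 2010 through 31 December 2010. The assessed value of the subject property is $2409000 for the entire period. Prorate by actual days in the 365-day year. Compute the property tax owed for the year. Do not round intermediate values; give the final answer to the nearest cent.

$57324.30

1 January – 21 May 2010: 141 days at 1.95% → $2409000 × 1.95% × 141/365 = $18146.7000
22 May – 31 December 2010: 224 days at 2.65% → $2409000 × 2.65% × 224/365 = $39177.6000
Total = $57324.3000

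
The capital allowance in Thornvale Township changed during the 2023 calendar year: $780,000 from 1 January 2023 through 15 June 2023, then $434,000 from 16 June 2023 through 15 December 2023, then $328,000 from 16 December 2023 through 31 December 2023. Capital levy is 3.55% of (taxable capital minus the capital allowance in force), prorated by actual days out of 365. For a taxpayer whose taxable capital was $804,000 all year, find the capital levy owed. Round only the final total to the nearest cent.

1 January – 15 June 2023: 166 days, exemption $780,000 → ($804,000 − $780,000) × 3.55% × 166/365 = $387.4849
16 June – 15 December 2023: 183 days, exemption $434,000 → ($804,000 − $434,000) × 3.55% × 183/365 = $6,585.4932
16 December – 31 December 2023: 16 days, exemption $328,000 → ($804,000 − $328,000) × 3.55% × 16/365 = $740.7342
Total = $7,713.7123

$7,713.71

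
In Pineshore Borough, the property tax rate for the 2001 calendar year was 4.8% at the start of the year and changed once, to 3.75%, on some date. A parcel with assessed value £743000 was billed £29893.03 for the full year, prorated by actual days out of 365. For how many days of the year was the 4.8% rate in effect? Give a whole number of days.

Let d = days at the first rate; then 365 − d days at the second rate.
£743000 × [4.8%·d + 3.75%·(365−d)] / 365 = £29893.03
Solving gives d = 95, so the new rate took effect on 6 April 2001.

95 days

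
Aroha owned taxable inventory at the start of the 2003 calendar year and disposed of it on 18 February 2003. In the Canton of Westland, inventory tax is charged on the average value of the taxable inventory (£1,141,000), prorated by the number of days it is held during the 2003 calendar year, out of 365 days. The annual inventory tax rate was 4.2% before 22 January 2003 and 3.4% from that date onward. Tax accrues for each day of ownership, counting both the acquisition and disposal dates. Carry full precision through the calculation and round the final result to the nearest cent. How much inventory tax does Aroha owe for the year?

1 January – 21 January 2003: 21 days at 4.2% → £1,141,000 × 4.2% × 21/365 = £2,757.1562
22 January – 18 February 2003: 28 days at 3.4% → £1,141,000 × 3.4% × 28/365 = £2,975.9781
Total = £5,733.1342

£5,733.13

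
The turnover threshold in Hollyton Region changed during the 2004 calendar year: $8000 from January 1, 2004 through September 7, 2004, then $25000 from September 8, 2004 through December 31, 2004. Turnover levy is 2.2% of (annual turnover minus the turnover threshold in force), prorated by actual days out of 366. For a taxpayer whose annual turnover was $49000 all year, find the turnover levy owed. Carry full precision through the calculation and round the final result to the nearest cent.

January 1 – September 7, 2004: 251 days, exemption $8000 → ($49000 − $8000) × 2.2% × 251/366 = $618.5847
September 8 – December 31, 2004: 115 days, exemption $25000 → ($49000 − $25000) × 2.2% × 115/366 = $165.9016
Total = $784.4863

$784.49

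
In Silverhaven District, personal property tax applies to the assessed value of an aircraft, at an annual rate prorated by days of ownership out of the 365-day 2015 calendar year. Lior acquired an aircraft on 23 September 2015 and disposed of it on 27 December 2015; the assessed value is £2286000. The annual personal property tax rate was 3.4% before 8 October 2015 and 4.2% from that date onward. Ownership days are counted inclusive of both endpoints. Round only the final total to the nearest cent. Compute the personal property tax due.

23 September – 7 October 2015: 15 days at 3.4% → £2286000 × 3.4% × 15/365 = £3194.1370
8 October – 27 December 2015: 81 days at 4.2% → £2286000 × 4.2% × 81/365 = £21306.7726
Total = £24500.9096

£24500.91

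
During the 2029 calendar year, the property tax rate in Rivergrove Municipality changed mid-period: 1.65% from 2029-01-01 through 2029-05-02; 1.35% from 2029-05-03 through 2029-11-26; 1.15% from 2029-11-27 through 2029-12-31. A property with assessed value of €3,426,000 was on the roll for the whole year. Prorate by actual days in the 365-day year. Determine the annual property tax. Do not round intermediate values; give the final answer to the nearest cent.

2029-01-01 to 2029-05-02: 122 days at 1.65% → €3,426,000 × 1.65% × 122/365 = €18,894.6247
2029-05-03 to 2029-11-26: 208 days at 1.35% → €3,426,000 × 1.35% × 208/365 = €26,356.7342
2029-11-27 to 2029-12-31: 35 days at 1.15% → €3,426,000 × 1.15% × 35/365 = €3,777.9863
Total = €49,029.3452

€49,029.35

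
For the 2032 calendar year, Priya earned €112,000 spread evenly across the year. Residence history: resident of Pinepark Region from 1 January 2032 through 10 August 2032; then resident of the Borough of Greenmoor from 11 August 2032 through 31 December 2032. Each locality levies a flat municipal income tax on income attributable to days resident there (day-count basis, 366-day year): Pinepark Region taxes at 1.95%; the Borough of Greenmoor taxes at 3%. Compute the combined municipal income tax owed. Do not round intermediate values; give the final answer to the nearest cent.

€2,643.48

Pinepark Region, 1 January – 10 August 2032: 223 days → €112,000 × 1.95% × 223/366 = €1,330.6885
The Borough of Greenmoor, 11 August – 31 December 2032: 143 days → €112,000 × 3% × 143/366 = €1,312.7869
Total = €2,643.4754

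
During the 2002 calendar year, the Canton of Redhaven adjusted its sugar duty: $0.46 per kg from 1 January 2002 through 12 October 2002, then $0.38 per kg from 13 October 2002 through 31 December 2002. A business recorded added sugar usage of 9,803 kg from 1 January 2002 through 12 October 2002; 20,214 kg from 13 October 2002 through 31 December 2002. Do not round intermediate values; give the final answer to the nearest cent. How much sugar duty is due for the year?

1 January – 12 October 2002: 9,803 kg at $0.46/kg → $4,509.38
13 October – 31 December 2002: 20,214 kg at $0.38/kg → $7,681.32

$12,190.70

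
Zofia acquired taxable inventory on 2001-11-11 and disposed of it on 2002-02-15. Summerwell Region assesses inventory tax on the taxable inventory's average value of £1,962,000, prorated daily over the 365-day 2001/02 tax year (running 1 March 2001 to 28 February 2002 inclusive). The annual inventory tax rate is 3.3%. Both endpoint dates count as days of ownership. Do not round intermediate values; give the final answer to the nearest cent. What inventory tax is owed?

Days held (2001-11-11 to 2002-02-15): 97 out of 365
Tax = £1,962,000 × 3.3% × 97/365 = £17,206.4712

£17,206.47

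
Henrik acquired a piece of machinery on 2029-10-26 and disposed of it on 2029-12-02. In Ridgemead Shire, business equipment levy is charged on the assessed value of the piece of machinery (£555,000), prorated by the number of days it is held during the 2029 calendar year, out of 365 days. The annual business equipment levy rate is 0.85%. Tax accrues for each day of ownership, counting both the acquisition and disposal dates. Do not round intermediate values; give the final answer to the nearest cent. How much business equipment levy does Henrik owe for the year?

£491.14

Days held (2029-10-26 to 2029-12-02): 38 out of 365
Tax = £555,000 × 0.85% × 38/365 = £491.1370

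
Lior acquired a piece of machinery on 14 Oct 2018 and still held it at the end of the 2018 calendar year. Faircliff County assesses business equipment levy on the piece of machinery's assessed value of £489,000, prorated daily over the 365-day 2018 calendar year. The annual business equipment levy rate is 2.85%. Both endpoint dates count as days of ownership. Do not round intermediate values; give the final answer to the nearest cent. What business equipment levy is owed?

Days held (14 Oct – 31 Dec 2018): 79 out of 365
Tax = £489,000 × 2.85% × 79/365 = £3,016.3932

£3,016.39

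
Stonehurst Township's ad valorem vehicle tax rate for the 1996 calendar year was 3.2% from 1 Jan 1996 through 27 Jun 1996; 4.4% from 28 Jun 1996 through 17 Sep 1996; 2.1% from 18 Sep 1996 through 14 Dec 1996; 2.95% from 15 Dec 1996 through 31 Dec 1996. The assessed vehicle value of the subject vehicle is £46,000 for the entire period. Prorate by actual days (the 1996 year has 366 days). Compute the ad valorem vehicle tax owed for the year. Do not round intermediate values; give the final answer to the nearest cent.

£1,468.67

1 Jan – 27 Jun 1996: 179 days at 3.2% → £46,000 × 3.2% × 179/366 = £719.9126
28 Jun – 17 Sep 1996: 82 days at 4.4% → £46,000 × 4.4% × 82/366 = £453.4645
18 Sep – 14 Dec 1996: 88 days at 2.1% → £46,000 × 2.1% × 88/366 = £232.2623
15 Dec – 31 Dec 1996: 17 days at 2.95% → £46,000 × 2.95% × 17/366 = £63.0301
Total = £1,468.6694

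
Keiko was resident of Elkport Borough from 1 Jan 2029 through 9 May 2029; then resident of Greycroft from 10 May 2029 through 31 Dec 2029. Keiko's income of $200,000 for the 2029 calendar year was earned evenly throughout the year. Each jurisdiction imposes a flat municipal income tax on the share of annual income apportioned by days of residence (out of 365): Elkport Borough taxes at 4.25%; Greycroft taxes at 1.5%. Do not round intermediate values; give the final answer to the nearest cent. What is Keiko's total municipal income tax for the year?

Elkport Borough, 1 Jan – 9 May 2029: 129 days → $200,000 × 4.25% × 129/365 = $3,004.1096
Greycroft, 10 May – 31 Dec 2029: 236 days → $200,000 × 1.5% × 236/365 = $1,939.7260
Total = $4,943.8356

$4,943.84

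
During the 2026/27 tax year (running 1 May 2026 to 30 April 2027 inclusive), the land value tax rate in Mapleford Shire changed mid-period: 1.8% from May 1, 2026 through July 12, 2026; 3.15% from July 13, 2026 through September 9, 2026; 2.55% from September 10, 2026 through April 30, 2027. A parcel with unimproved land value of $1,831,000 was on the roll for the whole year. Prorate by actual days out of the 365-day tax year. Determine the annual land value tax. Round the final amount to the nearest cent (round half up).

$45,719.82

May 1 – July 12, 2026: 73 days at 1.8% → $1,831,000 × 1.8% × 73/365 = $6,591.6000
July 13 – September 9, 2026: 59 days at 3.15% → $1,831,000 × 3.15% × 59/365 = $9,323.0507
September 10, 2026 – April 30, 2027: 233 days at 2.55% → $1,831,000 × 2.55% × 233/365 = $29,805.1685
Total = $45,719.8192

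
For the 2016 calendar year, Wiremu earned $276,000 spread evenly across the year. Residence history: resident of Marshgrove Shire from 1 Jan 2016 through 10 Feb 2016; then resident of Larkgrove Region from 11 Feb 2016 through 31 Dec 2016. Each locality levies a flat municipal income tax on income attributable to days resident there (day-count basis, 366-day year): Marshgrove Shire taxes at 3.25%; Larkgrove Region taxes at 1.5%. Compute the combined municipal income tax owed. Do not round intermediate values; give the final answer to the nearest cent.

$4,681.07

Marshgrove Shire, 1 Jan – 10 Feb 2016: 41 days → $276,000 × 3.25% × 41/366 = $1,004.8361
Larkgrove Region, 11 Feb – 31 Dec 2016: 325 days → $276,000 × 1.5% × 325/366 = $3,676.2295
Total = $4,681.0656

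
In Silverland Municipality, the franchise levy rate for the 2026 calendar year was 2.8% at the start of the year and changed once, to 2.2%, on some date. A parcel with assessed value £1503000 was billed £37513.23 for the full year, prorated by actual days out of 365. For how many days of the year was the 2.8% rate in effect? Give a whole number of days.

180 days

Let d = days at the first rate; then 365 − d days at the second rate.
£1503000 × [2.8%·d + 2.2%·(365−d)] / 365 = £37513.23
Solving gives d = 180, so the new rate took effect on 30 Jun 2026.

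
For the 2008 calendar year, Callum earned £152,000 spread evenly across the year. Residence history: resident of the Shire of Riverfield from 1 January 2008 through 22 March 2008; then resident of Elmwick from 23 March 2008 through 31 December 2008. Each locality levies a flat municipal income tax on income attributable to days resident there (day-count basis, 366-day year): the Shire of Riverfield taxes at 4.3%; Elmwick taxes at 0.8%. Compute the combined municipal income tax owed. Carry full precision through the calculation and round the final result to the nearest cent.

The Shire of Riverfield, 1 January – 22 March 2008: 82 days → £152,000 × 4.3% × 82/366 = £1,464.3497
Elmwick, 23 March – 31 December 2008: 284 days → £152,000 × 0.8% × 284/366 = £943.5628
Total = £2,407.9126

£2,407.91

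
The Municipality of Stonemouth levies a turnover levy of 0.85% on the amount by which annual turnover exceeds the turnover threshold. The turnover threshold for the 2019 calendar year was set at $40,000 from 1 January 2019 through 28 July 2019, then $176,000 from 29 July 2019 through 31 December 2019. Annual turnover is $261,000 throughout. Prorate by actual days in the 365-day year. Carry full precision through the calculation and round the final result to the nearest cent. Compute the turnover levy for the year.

$1,384.43

1 January – 28 July 2019: 209 days, exemption $40,000 → ($261,000 − $40,000) × 0.85% × 209/365 = $1,075.6342
29 July – 31 December 2019: 156 days, exemption $176,000 → ($261,000 − $176,000) × 0.85% × 156/365 = $308.7945
Total = $1,384.4288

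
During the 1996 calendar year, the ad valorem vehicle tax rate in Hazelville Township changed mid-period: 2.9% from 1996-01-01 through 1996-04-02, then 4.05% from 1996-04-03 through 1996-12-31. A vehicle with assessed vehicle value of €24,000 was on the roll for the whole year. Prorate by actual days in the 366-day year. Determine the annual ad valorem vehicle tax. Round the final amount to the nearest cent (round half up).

1996-01-01 to 1996-04-02: 93 days at 2.9% → €24,000 × 2.9% × 93/366 = €176.8525
1996-04-03 to 1996-12-31: 273 days at 4.05% → €24,000 × 4.05% × 273/366 = €725.0164
Total = €901.8689

€901.87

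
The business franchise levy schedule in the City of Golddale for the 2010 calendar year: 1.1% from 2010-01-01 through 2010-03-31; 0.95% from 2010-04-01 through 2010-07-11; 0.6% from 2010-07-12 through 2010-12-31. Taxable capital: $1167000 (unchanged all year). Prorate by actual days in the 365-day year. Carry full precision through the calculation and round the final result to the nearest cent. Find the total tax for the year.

$9582.19

2010-01-01 to 2010-03-31: 90 days at 1.1% → $1167000 × 1.1% × 90/365 = $3165.2877
2010-04-01 to 2010-07-11: 102 days at 0.95% → $1167000 × 0.95% × 102/365 = $3098.1452
2010-07-12 to 2010-12-31: 173 days at 0.6% → $1167000 × 0.6% × 173/365 = $3318.7562
Total = $9582.1890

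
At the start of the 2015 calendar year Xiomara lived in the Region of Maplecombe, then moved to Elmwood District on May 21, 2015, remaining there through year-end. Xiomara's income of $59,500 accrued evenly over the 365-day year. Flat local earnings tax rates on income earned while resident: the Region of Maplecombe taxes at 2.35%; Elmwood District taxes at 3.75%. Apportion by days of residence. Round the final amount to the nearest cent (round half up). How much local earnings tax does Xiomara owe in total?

The Region of Maplecombe, January 1 – May 20, 2015: 140 days → $59,500 × 2.35% × 140/365 = $536.3151
Elmwood District, May 21 – December 31, 2015: 225 days → $59,500 × 3.75% × 225/365 = $1,375.4281
Total = $1,911.7432

$1,911.74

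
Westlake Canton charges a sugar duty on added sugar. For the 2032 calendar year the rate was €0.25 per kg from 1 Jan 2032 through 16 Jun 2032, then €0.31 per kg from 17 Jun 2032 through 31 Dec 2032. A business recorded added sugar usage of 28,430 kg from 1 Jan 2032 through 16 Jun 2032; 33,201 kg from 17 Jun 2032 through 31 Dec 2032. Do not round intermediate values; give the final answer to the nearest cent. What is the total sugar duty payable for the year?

€17399.81

1 Jan – 16 Jun 2032: 28,430 kg at €0.25/kg → €7107.50
17 Jun – 31 Dec 2032: 33,201 kg at €0.31/kg → €10292.31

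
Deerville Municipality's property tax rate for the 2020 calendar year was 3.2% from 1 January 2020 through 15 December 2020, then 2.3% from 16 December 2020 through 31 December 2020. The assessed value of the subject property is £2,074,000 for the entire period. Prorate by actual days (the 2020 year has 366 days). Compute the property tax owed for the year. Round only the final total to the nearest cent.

1 January – 15 December 2020: 350 days at 3.2% → £2,074,000 × 3.2% × 350/366 = £63,466.6667
16 December – 31 December 2020: 16 days at 2.3% → £2,074,000 × 2.3% × 16/366 = £2,085.3333
Total = £65,552.0000

£65,552.00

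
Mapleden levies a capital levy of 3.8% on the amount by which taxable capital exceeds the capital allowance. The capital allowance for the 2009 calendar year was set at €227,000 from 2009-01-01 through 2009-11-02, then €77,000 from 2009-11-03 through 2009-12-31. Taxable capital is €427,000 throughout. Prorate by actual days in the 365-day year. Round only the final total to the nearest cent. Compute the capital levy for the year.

€8,521.37

2009-01-01 to 2009-11-02: 306 days, exemption €227,000 → (€427,000 − €227,000) × 3.8% × 306/365 = €6,371.5068
2009-11-03 to 2009-12-31: 59 days, exemption €77,000 → (€427,000 − €77,000) × 3.8% × 59/365 = €2,149.8630
Total = €8,521.3699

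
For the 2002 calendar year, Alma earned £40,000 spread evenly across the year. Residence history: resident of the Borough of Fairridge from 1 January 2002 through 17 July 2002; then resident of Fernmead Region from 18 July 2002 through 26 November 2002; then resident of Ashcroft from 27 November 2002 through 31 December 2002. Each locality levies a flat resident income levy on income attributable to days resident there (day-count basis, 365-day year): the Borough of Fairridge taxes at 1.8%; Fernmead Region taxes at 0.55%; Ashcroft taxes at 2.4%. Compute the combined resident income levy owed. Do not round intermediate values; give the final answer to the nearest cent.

The Borough of Fairridge, 1 January – 17 July 2002: 198 days → £40,000 × 1.8% × 198/365 = £390.5753
Fernmead Region, 18 July – 26 November 2002: 132 days → £40,000 × 0.55% × 132/365 = £79.5616
Ashcroft, 27 November – 31 December 2002: 35 days → £40,000 × 2.4% × 35/365 = £92.0548
Total = £562.1918

£562.19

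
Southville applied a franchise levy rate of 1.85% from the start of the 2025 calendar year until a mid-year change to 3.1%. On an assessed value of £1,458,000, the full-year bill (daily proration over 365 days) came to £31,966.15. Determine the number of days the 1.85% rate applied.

Let d = days at the first rate; then 365 − d days at the second rate.
£1,458,000 × [1.85%·d + 3.1%·(365−d)] / 365 = £31,966.15
Solving gives d = 265, so the new rate took effect on September 23, 2025.

265 days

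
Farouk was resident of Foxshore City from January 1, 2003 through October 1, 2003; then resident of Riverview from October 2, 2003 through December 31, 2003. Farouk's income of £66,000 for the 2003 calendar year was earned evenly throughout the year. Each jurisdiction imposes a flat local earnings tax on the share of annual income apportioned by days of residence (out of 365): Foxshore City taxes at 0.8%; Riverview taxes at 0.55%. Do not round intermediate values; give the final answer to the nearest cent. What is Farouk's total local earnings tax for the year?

Foxshore City, January 1 – October 1, 2003: 274 days → £66,000 × 0.8% × 274/365 = £396.3616
Riverview, October 2 – December 31, 2003: 91 days → £66,000 × 0.55% × 91/365 = £90.5014
Total = £486.8630

£486.86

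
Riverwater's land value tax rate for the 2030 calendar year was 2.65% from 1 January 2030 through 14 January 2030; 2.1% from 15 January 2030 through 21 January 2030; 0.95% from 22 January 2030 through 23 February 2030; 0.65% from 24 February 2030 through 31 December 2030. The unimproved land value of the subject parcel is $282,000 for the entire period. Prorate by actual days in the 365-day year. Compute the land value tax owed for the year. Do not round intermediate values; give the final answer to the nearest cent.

1 January – 14 January 2030: 14 days at 2.65% → $282,000 × 2.65% × 14/365 = $286.6356
15 January – 21 January 2030: 7 days at 2.1% → $282,000 × 2.1% × 7/365 = $113.5726
22 January – 23 February 2030: 33 days at 0.95% → $282,000 × 0.95% × 33/365 = $242.2110
24 February – 31 December 2030: 311 days at 0.65% → $282,000 × 0.65% × 311/365 = $1,561.8164
Total = $2,204.2356

$2,204.24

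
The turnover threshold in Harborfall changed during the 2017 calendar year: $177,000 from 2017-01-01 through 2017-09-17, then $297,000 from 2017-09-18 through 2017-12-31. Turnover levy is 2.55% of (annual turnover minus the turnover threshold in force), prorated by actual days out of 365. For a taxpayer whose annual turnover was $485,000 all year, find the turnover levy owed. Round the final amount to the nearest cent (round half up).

$6,973.73

2017-01-01 to 2017-09-17: 260 days, exemption $177,000 → ($485,000 − $177,000) × 2.55% × 260/365 = $5,594.6301
2017-09-18 to 2017-12-31: 105 days, exemption $297,000 → ($485,000 − $297,000) × 2.55% × 105/365 = $1,379.0959
Total = $6,973.7260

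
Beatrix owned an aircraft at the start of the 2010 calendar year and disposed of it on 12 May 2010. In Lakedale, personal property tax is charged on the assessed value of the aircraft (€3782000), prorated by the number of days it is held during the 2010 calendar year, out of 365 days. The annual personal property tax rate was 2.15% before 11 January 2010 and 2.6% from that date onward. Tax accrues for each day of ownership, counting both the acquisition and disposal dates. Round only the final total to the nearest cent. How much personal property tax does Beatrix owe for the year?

1 January – 10 January 2010: 10 days at 2.15% → €3782000 × 2.15% × 10/365 = €2227.7534
11 January – 12 May 2010: 122 days at 2.6% → €3782000 × 2.6% × 122/365 = €32867.1342
Total = €35094.8877

€35094.89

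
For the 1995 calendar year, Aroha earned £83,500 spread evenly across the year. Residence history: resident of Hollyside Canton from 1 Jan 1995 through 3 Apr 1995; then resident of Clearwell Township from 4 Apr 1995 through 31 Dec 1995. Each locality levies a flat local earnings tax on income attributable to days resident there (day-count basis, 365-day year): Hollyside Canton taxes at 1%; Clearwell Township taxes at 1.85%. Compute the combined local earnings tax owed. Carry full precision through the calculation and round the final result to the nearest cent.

£1,363.91

Hollyside Canton, 1 Jan – 3 Apr 1995: 93 days → £83,500 × 1% × 93/365 = £212.7534
Clearwell Township, 4 Apr – 31 Dec 1995: 272 days → £83,500 × 1.85% × 272/365 = £1,151.1562
Total = £1,363.9096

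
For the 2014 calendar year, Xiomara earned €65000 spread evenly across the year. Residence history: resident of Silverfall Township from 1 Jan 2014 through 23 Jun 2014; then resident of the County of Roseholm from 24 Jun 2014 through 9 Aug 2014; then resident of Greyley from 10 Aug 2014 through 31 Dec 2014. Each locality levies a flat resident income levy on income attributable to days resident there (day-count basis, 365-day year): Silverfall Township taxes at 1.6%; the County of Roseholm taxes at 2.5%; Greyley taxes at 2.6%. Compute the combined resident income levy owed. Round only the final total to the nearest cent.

€1371.77

Silverfall Township, 1 Jan – 23 Jun 2014: 174 days → €65000 × 1.6% × 174/365 = €495.7808
The County of Roseholm, 24 Jun – 9 Aug 2014: 47 days → €65000 × 2.5% × 47/365 = €209.2466
Greyley, 10 Aug – 31 Dec 2014: 144 days → €65000 × 2.6% × 144/365 = €666.7397
Total = €1371.7671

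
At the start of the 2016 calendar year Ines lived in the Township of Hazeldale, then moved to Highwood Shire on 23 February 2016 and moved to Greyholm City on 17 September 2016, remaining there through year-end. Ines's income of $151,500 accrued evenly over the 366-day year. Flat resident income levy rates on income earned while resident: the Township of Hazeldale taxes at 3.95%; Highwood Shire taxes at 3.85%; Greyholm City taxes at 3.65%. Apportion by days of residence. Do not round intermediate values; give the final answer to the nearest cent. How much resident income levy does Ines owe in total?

The Township of Hazeldale, 1 January – 22 February 2016: 53 days → $151,500 × 3.95% × 53/366 = $866.5717
Highwood Shire, 23 February – 16 September 2016: 207 days → $151,500 × 3.85% × 207/366 = $3,298.8504
Greyholm City, 17 September – 31 December 2016: 106 days → $151,500 × 3.65% × 106/366 = $1,601.5123
Total = $5,766.9344

$5,766.93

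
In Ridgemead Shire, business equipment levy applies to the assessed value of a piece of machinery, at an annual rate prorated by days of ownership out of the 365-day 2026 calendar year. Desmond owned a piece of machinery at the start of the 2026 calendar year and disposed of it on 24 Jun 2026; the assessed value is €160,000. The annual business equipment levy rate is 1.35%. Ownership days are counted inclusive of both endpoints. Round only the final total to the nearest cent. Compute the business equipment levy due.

Days held (1 Jan – 24 Jun 2026): 175 out of 365
Tax = €160,000 × 1.35% × 175/365 = €1,035.6164

€1,035.62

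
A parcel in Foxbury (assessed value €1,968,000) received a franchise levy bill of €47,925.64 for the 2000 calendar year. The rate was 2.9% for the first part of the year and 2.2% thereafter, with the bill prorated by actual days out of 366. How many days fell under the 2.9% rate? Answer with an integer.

123 days

Let d = days at the first rate; then 366 − d days at the second rate.
€1,968,000 × [2.9%·d + 2.2%·(366−d)] / 366 = €47,925.64
Solving gives d = 123, so the new rate took effect on 3 May 2000.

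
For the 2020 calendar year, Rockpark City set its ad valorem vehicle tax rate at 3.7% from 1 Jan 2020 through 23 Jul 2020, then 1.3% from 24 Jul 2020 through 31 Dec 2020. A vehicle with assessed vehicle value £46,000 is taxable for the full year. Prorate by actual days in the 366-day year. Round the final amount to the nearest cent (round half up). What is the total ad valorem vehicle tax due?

1 Jan – 23 Jul 2020: 205 days at 3.7% → £46,000 × 3.7% × 205/366 = £953.3060
24 Jul – 31 Dec 2020: 161 days at 1.3% → £46,000 × 1.3% × 161/366 = £263.0546
Total = £1,216.3607

£1,216.36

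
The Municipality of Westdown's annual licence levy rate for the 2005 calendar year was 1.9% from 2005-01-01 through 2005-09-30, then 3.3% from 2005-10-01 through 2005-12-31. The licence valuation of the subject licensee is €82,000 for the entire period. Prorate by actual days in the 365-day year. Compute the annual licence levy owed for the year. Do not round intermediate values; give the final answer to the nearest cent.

€1,847.36

2005-01-01 to 2005-09-30: 273 days at 1.9% → €82,000 × 1.9% × 273/365 = €1,165.2986
2005-10-01 to 2005-12-31: 92 days at 3.3% → €82,000 × 3.3% × 92/365 = €682.0603
Total = €1,847.3589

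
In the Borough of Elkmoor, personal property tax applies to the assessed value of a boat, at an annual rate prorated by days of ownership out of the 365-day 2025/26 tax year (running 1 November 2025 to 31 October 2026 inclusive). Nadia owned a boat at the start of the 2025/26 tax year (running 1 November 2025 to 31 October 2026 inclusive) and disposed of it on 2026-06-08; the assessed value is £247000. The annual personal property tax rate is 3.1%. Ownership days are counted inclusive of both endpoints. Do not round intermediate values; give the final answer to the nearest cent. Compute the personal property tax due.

Days held (2025-11-01 to 2026-06-08): 220 out of 365
Tax = £247000 × 3.1% × 220/365 = £4615.1781

£4615.18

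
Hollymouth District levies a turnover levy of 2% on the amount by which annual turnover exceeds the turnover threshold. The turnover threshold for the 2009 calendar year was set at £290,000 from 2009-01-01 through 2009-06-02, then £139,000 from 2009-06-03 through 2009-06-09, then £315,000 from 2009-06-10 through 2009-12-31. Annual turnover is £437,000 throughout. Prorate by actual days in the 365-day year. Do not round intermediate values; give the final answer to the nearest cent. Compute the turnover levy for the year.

£2,717.10

2009-01-01 to 2009-06-02: 153 days, exemption £290,000 → (£437,000 − £290,000) × 2% × 153/365 = £1,232.3836
2009-06-03 to 2009-06-09: 7 days, exemption £139,000 → (£437,000 − £139,000) × 2% × 7/365 = £114.3014
2009-06-10 to 2009-12-31: 205 days, exemption £315,000 → (£437,000 − £315,000) × 2% × 205/365 = £1,370.4110
Total = £2,717.0959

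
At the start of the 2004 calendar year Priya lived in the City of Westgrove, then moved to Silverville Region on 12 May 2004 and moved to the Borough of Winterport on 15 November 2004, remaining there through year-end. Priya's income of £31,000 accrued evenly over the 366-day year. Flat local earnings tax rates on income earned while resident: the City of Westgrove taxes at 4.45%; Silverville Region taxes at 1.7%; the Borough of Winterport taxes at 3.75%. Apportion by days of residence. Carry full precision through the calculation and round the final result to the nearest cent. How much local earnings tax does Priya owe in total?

£916.07

The City of Westgrove, 1 January – 11 May 2004: 132 days → £31,000 × 4.45% × 132/366 = £497.5246
Silverville Region, 12 May – 14 November 2004: 187 days → £31,000 × 1.7% × 187/366 = £269.2596
The Borough of Winterport, 15 November – 31 December 2004: 47 days → £31,000 × 3.75% × 47/366 = £149.2828
Total = £916.0669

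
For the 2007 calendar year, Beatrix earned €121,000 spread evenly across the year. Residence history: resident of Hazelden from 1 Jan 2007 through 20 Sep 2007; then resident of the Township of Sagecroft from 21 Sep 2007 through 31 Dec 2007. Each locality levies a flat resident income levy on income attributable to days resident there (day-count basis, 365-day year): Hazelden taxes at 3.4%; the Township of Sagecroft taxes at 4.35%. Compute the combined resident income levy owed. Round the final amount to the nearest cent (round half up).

Hazelden, 1 Jan – 20 Sep 2007: 263 days → €121,000 × 3.4% × 263/365 = €2,964.3342
The Township of Sagecroft, 21 Sep – 31 Dec 2007: 102 days → €121,000 × 4.35% × 102/365 = €1,470.8959
Total = €4,435.2301

€4,435.23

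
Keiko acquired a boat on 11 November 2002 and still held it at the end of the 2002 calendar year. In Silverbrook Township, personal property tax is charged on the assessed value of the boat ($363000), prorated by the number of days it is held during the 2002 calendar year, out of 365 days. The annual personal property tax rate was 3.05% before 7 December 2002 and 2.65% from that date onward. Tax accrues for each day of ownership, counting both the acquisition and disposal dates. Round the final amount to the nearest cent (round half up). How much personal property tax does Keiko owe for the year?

$1447.52

11 November – 6 December 2002: 26 days at 3.05% → $363000 × 3.05% × 26/365 = $788.6548
7 December – 31 December 2002: 25 days at 2.65% → $363000 × 2.65% × 25/365 = $658.8699
Total = $1447.5247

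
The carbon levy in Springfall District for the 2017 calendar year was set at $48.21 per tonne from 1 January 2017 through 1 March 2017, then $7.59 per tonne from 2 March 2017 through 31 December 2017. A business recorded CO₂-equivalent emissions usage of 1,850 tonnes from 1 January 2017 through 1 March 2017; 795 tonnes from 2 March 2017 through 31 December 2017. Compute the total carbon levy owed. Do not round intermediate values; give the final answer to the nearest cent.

1 January – 1 March 2017: 1,850 tonnes at $48.21/tonne → $89,188.50
2 March – 31 December 2017: 795 tonnes at $7.59/tonne → $6,034.05

$95,222.55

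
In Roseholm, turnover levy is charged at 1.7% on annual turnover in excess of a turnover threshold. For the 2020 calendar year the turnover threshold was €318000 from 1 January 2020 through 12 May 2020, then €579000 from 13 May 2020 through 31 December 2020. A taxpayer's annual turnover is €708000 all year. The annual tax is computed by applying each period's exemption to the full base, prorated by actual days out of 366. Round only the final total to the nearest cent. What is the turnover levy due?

1 January – 12 May 2020: 133 days, exemption €318000 → (€708000 − €318000) × 1.7% × 133/366 = €2409.2623
13 May – 31 December 2020: 233 days, exemption €579000 → (€708000 − €579000) × 1.7% × 233/366 = €1396.0902
Total = €3805.3525

€3805.35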